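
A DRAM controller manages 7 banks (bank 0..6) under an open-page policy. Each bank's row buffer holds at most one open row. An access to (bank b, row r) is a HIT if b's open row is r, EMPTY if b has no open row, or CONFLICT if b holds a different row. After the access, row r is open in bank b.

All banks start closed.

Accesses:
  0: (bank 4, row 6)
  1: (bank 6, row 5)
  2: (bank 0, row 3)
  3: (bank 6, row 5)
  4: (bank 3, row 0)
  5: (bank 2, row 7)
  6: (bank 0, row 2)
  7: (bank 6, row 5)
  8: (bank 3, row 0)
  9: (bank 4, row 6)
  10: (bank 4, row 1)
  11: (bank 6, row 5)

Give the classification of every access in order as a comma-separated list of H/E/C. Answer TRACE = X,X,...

step 0: bank4 None->6 [EMPTY]
step 1: bank6 None->5 [EMPTY]
step 2: bank0 None->3 [EMPTY]
step 3: bank6 5->5 [HIT]
step 4: bank3 None->0 [EMPTY]
step 5: bank2 None->7 [EMPTY]
step 6: bank0 3->2 [CONFLICT]
step 7: bank6 5->5 [HIT]
step 8: bank3 0->0 [HIT]
step 9: bank4 6->6 [HIT]
step 10: bank4 6->1 [CONFLICT]
step 11: bank6 5->5 [HIT]

TRACE = E,E,E,H,E,E,C,H,H,H,C,H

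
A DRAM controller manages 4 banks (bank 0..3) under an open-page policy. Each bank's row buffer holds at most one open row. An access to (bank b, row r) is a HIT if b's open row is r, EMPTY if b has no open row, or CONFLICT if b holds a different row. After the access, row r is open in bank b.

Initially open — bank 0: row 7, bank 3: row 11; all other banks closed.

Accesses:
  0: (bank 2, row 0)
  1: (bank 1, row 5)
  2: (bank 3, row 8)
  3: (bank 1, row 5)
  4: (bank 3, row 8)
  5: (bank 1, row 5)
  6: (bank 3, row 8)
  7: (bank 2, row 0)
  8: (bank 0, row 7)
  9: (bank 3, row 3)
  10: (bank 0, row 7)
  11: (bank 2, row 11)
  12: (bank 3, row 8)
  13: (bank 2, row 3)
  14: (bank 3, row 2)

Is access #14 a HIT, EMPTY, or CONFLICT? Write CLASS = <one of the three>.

  [0] b2 r0: no row ⇒ E
  [1] b1 r5: no row ⇒ E
  [2] b3 r8: had r11 ⇒ C
  [3] b1 r5: had r5 ⇒ H
  [4] b3 r8: had r8 ⇒ H
  [5] b1 r5: had r5 ⇒ H
  [6] b3 r8: had r8 ⇒ H
  [7] b2 r0: had r0 ⇒ H
  [8] b0 r7: had r7 ⇒ H
  [9] b3 r3: had r8 ⇒ C
  [10] b0 r7: had r7 ⇒ H
  [11] b2 r11: had r0 ⇒ C
  [12] b3 r8: had r3 ⇒ C
  [13] b2 r3: had r11 ⇒ C
  [14] b3 r2: had r8 ⇒ C

CLASS = CONFLICT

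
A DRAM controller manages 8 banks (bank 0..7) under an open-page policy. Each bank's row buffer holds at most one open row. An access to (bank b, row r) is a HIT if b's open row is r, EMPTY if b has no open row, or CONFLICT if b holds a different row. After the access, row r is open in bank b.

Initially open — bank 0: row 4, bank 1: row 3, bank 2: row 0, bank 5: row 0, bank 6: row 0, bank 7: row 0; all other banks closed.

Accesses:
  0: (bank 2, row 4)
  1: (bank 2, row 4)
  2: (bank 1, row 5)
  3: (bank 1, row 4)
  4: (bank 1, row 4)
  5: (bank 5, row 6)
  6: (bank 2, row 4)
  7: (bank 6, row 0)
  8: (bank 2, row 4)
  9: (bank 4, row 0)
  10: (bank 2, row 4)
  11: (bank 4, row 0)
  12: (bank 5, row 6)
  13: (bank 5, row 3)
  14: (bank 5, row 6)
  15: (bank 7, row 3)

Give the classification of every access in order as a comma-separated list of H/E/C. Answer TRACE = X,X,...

TRACE = C,H,C,C,H,C,H,H,H,E,H,H,H,C,C,C

0: bank 2 row 4 — prev 0 → CONFLICT
1: bank 2 row 4 — prev 4 → HIT
2: bank 1 row 5 — prev 3 → CONFLICT
3: bank 1 row 4 — prev 5 → CONFLICT
4: bank 1 row 4 — prev 4 → HIT
5: bank 5 row 6 — prev 0 → CONFLICT
6: bank 2 row 4 — prev 4 → HIT
7: bank 6 row 0 — prev 0 → HIT
8: bank 2 row 4 — prev 4 → HIT
9: bank 4 row 0 — prev None → EMPTY
10: bank 2 row 4 — prev 4 → HIT
11: bank 4 row 0 — prev 0 → HIT
12: bank 5 row 6 — prev 6 → HIT
13: bank 5 row 3 — prev 6 → CONFLICT
14: bank 5 row 6 — prev 3 → CONFLICT
15: bank 7 row 3 — prev 0 → CONFLICT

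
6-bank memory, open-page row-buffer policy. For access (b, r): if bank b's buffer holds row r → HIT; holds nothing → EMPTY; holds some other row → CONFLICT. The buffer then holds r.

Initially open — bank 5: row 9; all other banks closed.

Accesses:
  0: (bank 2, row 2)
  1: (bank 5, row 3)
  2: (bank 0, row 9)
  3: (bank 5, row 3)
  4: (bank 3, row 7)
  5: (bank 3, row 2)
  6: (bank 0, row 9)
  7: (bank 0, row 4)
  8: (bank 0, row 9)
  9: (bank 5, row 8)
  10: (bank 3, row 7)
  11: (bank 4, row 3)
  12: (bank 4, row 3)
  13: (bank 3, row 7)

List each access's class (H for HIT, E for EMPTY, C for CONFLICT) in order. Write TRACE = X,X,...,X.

TRACE = E,C,E,H,E,C,H,C,C,C,C,E,H,H

0: bank 2 row 2 — prev None → EMPTY
1: bank 5 row 3 — prev 9 → CONFLICT
2: bank 0 row 9 — prev None → EMPTY
3: bank 5 row 3 — prev 3 → HIT
4: bank 3 row 7 — prev None → EMPTY
5: bank 3 row 2 — prev 7 → CONFLICT
6: bank 0 row 9 — prev 9 → HIT
7: bank 0 row 4 — prev 9 → CONFLICT
8: bank 0 row 9 — prev 4 → CONFLICT
9: bank 5 row 8 — prev 3 → CONFLICT
10: bank 3 row 7 — prev 2 → CONFLICT
11: bank 4 row 3 — prev None → EMPTY
12: bank 4 row 3 — prev 3 → HIT
13: bank 3 row 7 — prev 7 → HIT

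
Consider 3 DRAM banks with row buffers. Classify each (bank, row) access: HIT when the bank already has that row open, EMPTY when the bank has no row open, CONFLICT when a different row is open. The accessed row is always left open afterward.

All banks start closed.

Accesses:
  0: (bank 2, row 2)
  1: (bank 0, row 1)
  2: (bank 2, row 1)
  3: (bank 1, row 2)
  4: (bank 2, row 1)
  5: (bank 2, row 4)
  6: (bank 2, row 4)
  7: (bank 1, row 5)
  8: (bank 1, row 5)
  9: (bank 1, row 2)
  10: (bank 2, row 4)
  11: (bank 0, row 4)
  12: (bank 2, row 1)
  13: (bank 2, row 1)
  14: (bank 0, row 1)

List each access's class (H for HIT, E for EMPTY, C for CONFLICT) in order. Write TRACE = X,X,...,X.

step 0: bank2 None->2 [EMPTY]
step 1: bank0 None->1 [EMPTY]
step 2: bank2 2->1 [CONFLICT]
step 3: bank1 None->2 [EMPTY]
step 4: bank2 1->1 [HIT]
step 5: bank2 1->4 [CONFLICT]
step 6: bank2 4->4 [HIT]
step 7: bank1 2->5 [CONFLICT]
step 8: bank1 5->5 [HIT]
step 9: bank1 5->2 [CONFLICT]
step 10: bank2 4->4 [HIT]
step 11: bank0 1->4 [CONFLICT]
step 12: bank2 4->1 [CONFLICT]
step 13: bank2 1->1 [HIT]
step 14: bank0 4->1 [CONFLICT]

TRACE = E,E,C,E,H,C,H,C,H,C,H,C,C,H,C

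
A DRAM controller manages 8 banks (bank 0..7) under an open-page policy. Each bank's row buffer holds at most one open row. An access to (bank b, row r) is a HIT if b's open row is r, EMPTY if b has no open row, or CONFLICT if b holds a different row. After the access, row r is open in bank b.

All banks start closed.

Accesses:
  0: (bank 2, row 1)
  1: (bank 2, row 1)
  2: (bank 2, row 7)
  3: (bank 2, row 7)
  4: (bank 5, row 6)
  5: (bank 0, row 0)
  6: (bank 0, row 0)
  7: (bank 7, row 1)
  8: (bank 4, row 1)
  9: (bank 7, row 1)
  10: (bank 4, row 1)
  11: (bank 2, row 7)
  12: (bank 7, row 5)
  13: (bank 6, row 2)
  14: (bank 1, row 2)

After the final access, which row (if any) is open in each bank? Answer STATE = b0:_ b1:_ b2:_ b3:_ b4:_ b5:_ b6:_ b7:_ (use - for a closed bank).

  [0] b2 r1: no row ⇒ E
  [1] b2 r1: had r1 ⇒ H
  [2] b2 r7: had r1 ⇒ C
  [3] b2 r7: had r7 ⇒ H
  [4] b5 r6: no row ⇒ E
  [5] b0 r0: no row ⇒ E
  [6] b0 r0: had r0 ⇒ H
  [7] b7 r1: no row ⇒ E
  [8] b4 r1: no row ⇒ E
  [9] b7 r1: had r1 ⇒ H
  [10] b4 r1: had r1 ⇒ H
  [11] b2 r7: had r7 ⇒ H
  [12] b7 r5: had r1 ⇒ C
  [13] b6 r2: no row ⇒ E
  [14] b1 r2: no row ⇒ E

STATE = b0:0 b1:2 b2:7 b3:- b4:1 b5:6 b6:2 b7:5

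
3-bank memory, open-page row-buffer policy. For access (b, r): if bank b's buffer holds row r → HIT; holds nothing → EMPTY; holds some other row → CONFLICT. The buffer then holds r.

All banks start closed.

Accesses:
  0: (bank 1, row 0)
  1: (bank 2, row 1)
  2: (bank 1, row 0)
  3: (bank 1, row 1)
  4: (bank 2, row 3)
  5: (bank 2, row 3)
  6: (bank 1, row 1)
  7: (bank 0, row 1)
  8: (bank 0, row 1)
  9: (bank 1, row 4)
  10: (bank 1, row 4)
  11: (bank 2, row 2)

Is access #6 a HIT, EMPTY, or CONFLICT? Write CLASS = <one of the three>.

  [0] b1 r0: no row ⇒ E
  [1] b2 r1: no row ⇒ E
  [2] b1 r0: had r0 ⇒ H
  [3] b1 r1: had r0 ⇒ C
  [4] b2 r3: had r1 ⇒ C
  [5] b2 r3: had r3 ⇒ H
  [6] b1 r1: had r1 ⇒ H
  [7] b0 r1: no row ⇒ E
  [8] b0 r1: had r1 ⇒ H
  [9] b1 r4: had r1 ⇒ C
  [10] b1 r4: had r4 ⇒ H
  [11] b2 r2: had r3 ⇒ C

CLASS = HIT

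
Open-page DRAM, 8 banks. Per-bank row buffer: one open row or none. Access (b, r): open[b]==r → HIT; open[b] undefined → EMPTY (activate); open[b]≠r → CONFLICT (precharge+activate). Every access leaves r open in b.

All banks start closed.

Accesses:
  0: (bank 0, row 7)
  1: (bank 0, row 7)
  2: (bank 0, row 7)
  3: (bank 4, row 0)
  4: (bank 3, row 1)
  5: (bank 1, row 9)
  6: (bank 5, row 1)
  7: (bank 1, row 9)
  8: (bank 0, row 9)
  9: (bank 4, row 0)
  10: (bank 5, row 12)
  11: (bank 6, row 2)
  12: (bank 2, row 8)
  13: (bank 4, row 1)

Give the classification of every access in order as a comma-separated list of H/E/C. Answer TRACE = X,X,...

TRACE = E,H,H,E,E,E,E,H,C,H,C,E,E,C

step 0: bank0 None->7 [EMPTY]
step 1: bank0 7->7 [HIT]
step 2: bank0 7->7 [HIT]
step 3: bank4 None->0 [EMPTY]
step 4: bank3 None->1 [EMPTY]
step 5: bank1 None->9 [EMPTY]
step 6: bank5 None->1 [EMPTY]
step 7: bank1 9->9 [HIT]
step 8: bank0 7->9 [CONFLICT]
step 9: bank4 0->0 [HIT]
step 10: bank5 1->12 [CONFLICT]
step 11: bank6 None->2 [EMPTY]
step 12: bank2 None->8 [EMPTY]
step 13: bank4 0->1 [CONFLICT]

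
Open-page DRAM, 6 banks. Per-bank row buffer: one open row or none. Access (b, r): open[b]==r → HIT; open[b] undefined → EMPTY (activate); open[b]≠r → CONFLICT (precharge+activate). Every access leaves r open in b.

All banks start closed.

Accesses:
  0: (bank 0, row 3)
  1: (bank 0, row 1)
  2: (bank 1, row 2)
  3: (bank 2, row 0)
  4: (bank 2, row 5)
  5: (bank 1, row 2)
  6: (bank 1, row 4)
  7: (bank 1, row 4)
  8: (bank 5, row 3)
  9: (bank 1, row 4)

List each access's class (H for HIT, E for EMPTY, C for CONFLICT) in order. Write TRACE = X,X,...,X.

step 0: bank0 None->3 [EMPTY]
step 1: bank0 3->1 [CONFLICT]
step 2: bank1 None->2 [EMPTY]
step 3: bank2 None->0 [EMPTY]
step 4: bank2 0->5 [CONFLICT]
step 5: bank1 2->2 [HIT]
step 6: bank1 2->4 [CONFLICT]
step 7: bank1 4->4 [HIT]
step 8: bank5 None->3 [EMPTY]
step 9: bank1 4->4 [HIT]

TRACE = E,C,E,E,C,H,C,H,E,H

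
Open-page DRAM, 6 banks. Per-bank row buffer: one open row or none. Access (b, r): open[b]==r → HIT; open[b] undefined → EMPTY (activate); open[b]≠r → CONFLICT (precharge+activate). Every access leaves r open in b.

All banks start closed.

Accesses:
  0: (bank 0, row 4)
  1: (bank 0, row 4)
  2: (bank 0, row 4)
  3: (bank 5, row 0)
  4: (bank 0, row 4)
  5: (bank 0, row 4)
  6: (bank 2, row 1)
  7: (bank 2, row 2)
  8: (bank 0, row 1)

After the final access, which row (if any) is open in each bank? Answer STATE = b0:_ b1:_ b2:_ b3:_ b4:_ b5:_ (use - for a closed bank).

STATE = b0:1 b1:- b2:2 b3:- b4:- b5:0

step 0: bank0 None->4 [EMPTY]
step 1: bank0 4->4 [HIT]
step 2: bank0 4->4 [HIT]
step 3: bank5 None->0 [EMPTY]
step 4: bank0 4->4 [HIT]
step 5: bank0 4->4 [HIT]
step 6: bank2 None->1 [EMPTY]
step 7: bank2 1->2 [CONFLICT]
step 8: bank0 4->1 [CONFLICT]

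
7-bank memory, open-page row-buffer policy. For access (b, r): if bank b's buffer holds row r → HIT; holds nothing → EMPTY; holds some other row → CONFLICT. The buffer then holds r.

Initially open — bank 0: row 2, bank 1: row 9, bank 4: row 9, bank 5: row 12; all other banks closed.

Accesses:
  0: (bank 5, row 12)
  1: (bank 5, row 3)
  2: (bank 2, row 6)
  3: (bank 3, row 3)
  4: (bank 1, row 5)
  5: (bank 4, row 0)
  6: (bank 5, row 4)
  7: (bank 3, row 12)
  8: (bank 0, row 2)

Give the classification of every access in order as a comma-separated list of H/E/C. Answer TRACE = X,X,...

step 0: bank5 12->12 [HIT]
step 1: bank5 12->3 [CONFLICT]
step 2: bank2 None->6 [EMPTY]
step 3: bank3 None->3 [EMPTY]
step 4: bank1 9->5 [CONFLICT]
step 5: bank4 9->0 [CONFLICT]
step 6: bank5 3->4 [CONFLICT]
step 7: bank3 3->12 [CONFLICT]
step 8: bank0 2->2 [HIT]

TRACE = H,C,E,E,C,C,C,C,H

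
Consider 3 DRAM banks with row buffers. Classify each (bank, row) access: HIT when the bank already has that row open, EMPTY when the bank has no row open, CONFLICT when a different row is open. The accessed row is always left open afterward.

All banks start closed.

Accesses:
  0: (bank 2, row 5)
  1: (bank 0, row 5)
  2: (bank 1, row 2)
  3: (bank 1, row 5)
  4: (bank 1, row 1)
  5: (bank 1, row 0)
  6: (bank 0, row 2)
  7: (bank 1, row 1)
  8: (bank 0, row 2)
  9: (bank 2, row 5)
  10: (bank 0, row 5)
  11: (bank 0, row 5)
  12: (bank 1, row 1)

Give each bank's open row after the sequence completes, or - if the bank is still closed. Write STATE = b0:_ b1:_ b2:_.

step 0: bank2 None->5 [EMPTY]
step 1: bank0 None->5 [EMPTY]
step 2: bank1 None->2 [EMPTY]
step 3: bank1 2->5 [CONFLICT]
step 4: bank1 5->1 [CONFLICT]
step 5: bank1 1->0 [CONFLICT]
step 6: bank0 5->2 [CONFLICT]
step 7: bank1 0->1 [CONFLICT]
step 8: bank0 2->2 [HIT]
step 9: bank2 5->5 [HIT]
step 10: bank0 2->5 [CONFLICT]
step 11: bank0 5->5 [HIT]
step 12: bank1 1->1 [HIT]

STATE = b0:5 b1:1 b2:5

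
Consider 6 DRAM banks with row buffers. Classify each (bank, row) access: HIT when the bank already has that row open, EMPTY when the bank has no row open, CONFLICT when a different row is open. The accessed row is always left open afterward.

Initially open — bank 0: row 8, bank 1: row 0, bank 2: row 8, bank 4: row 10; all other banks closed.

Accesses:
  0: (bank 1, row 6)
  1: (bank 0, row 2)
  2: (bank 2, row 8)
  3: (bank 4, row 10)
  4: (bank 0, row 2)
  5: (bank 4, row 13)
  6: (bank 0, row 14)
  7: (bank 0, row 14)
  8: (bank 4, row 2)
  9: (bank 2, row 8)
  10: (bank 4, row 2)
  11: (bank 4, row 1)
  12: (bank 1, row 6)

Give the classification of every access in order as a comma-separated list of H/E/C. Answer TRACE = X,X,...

step 0: bank1 0->6 [CONFLICT]
step 1: bank0 8->2 [CONFLICT]
step 2: bank2 8->8 [HIT]
step 3: bank4 10->10 [HIT]
step 4: bank0 2->2 [HIT]
step 5: bank4 10->13 [CONFLICT]
step 6: bank0 2->14 [CONFLICT]
step 7: bank0 14->14 [HIT]
step 8: bank4 13->2 [CONFLICT]
step 9: bank2 8->8 [HIT]
step 10: bank4 2->2 [HIT]
step 11: bank4 2->1 [CONFLICT]
step 12: bank1 6->6 [HIT]

TRACE = C,C,H,H,H,C,C,H,C,H,H,C,H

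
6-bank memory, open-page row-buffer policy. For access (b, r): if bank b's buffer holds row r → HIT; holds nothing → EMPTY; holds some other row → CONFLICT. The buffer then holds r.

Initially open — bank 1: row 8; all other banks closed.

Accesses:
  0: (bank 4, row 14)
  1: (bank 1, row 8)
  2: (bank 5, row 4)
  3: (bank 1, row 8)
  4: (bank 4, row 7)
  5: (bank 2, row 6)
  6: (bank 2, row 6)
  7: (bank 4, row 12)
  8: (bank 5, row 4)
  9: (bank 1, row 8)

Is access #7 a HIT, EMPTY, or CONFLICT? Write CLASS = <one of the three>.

step 0: bank4 None->14 [EMPTY]
step 1: bank1 8->8 [HIT]
step 2: bank5 None->4 [EMPTY]
step 3: bank1 8->8 [HIT]
step 4: bank4 14->7 [CONFLICT]
step 5: bank2 None->6 [EMPTY]
step 6: bank2 6->6 [HIT]
step 7: bank4 7->12 [CONFLICT]
step 8: bank5 4->4 [HIT]
step 9: bank1 8->8 [HIT]

CLASS = CONFLICT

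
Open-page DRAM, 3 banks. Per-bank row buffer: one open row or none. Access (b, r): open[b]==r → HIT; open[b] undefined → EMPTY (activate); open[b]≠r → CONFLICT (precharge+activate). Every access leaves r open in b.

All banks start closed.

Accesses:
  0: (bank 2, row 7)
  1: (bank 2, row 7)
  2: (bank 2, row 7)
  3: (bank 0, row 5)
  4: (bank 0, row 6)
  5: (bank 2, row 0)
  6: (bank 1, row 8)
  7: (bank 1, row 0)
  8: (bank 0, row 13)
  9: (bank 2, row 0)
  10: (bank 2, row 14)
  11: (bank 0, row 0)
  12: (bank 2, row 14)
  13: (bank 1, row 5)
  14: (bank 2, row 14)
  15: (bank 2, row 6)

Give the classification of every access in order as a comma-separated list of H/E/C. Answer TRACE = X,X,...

TRACE = E,H,H,E,C,C,E,C,C,H,C,C,H,C,H,C

step 0: bank2 None->7 [EMPTY]
step 1: bank2 7->7 [HIT]
step 2: bank2 7->7 [HIT]
step 3: bank0 None->5 [EMPTY]
step 4: bank0 5->6 [CONFLICT]
step 5: bank2 7->0 [CONFLICT]
step 6: bank1 None->8 [EMPTY]
step 7: bank1 8->0 [CONFLICT]
step 8: bank0 6->13 [CONFLICT]
step 9: bank2 0->0 [HIT]
step 10: bank2 0->14 [CONFLICT]
step 11: bank0 13->0 [CONFLICT]
step 12: bank2 14->14 [HIT]
step 13: bank1 0->5 [CONFLICT]
step 14: bank2 14->14 [HIT]
step 15: bank2 14->6 [CONFLICT]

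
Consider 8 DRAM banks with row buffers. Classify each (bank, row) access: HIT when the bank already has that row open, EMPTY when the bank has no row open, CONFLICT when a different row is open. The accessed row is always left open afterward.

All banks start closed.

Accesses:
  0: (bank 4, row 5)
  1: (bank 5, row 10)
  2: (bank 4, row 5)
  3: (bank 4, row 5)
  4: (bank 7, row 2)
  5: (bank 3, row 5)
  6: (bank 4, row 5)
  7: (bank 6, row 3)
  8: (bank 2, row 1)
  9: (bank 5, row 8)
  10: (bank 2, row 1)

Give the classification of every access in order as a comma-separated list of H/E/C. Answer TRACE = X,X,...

step 0: bank4 None->5 [EMPTY]
step 1: bank5 None->10 [EMPTY]
step 2: bank4 5->5 [HIT]
step 3: bank4 5->5 [HIT]
step 4: bank7 None->2 [EMPTY]
step 5: bank3 None->5 [EMPTY]
step 6: bank4 5->5 [HIT]
step 7: bank6 None->3 [EMPTY]
step 8: bank2 None->1 [EMPTY]
step 9: bank5 10->8 [CONFLICT]
step 10: bank2 1->1 [HIT]

TRACE = E,E,H,H,E,E,H,E,E,C,H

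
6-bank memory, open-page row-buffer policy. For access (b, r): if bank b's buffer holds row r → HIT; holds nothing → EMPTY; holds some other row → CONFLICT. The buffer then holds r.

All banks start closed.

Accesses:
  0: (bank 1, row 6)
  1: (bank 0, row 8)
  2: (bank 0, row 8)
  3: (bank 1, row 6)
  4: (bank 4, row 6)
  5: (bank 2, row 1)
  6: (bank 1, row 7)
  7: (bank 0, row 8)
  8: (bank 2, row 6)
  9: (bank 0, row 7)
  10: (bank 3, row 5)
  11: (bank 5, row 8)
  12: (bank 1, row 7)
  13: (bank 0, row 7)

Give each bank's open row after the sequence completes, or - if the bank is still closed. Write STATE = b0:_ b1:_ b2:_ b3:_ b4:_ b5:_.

STATE = b0:7 b1:7 b2:6 b3:5 b4:6 b5:8

step 0: bank1 None->6 [EMPTY]
step 1: bank0 None->8 [EMPTY]
step 2: bank0 8->8 [HIT]
step 3: bank1 6->6 [HIT]
step 4: bank4 None->6 [EMPTY]
step 5: bank2 None->1 [EMPTY]
step 6: bank1 6->7 [CONFLICT]
step 7: bank0 8->8 [HIT]
step 8: bank2 1->6 [CONFLICT]
step 9: bank0 8->7 [CONFLICT]
step 10: bank3 None->5 [EMPTY]
step 11: bank5 None->8 [EMPTY]
step 12: bank1 7->7 [HIT]
step 13: bank0 7->7 [HIT]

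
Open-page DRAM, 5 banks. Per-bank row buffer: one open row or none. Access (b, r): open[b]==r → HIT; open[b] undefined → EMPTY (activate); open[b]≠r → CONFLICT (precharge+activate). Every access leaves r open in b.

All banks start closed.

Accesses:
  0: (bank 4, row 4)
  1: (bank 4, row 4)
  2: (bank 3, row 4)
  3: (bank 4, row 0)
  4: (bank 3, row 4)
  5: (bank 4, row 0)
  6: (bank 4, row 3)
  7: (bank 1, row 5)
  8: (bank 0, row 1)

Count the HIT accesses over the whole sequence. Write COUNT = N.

step 0: bank4 None->4 [EMPTY]
step 1: bank4 4->4 [HIT]
step 2: bank3 None->4 [EMPTY]
step 3: bank4 4->0 [CONFLICT]
step 4: bank3 4->4 [HIT]
step 5: bank4 0->0 [HIT]
step 6: bank4 0->3 [CONFLICT]
step 7: bank1 None->5 [EMPTY]
step 8: bank0 None->1 [EMPTY]

COUNT = 3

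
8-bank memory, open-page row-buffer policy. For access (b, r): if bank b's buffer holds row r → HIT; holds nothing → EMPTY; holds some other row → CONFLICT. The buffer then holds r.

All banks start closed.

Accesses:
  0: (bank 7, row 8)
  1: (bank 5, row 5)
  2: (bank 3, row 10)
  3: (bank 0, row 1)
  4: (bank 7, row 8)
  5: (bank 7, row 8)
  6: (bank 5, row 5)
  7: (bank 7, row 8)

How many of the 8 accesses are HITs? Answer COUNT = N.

COUNT = 4

step 0: bank7 None->8 [EMPTY]
step 1: bank5 None->5 [EMPTY]
step 2: bank3 None->10 [EMPTY]
step 3: bank0 None->1 [EMPTY]
step 4: bank7 8->8 [HIT]
step 5: bank7 8->8 [HIT]
step 6: bank5 5->5 [HIT]
step 7: bank7 8->8 [HIT]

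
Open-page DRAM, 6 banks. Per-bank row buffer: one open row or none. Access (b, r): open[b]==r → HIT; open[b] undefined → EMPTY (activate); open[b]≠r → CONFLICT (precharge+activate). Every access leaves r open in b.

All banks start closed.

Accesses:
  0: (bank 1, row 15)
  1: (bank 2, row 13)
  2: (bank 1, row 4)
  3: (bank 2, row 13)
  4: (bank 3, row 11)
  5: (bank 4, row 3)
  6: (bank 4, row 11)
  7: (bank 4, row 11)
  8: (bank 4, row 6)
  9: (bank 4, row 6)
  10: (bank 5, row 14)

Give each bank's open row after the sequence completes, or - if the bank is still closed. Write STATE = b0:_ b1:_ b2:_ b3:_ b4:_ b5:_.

STATE = b0:- b1:4 b2:13 b3:11 b4:6 b5:14

step 0: bank1 None->15 [EMPTY]
step 1: bank2 None->13 [EMPTY]
step 2: bank1 15->4 [CONFLICT]
step 3: bank2 13->13 [HIT]
step 4: bank3 None->11 [EMPTY]
step 5: bank4 None->3 [EMPTY]
step 6: bank4 3->11 [CONFLICT]
step 7: bank4 11->11 [HIT]
step 8: bank4 11->6 [CONFLICT]
step 9: bank4 6->6 [HIT]
step 10: bank5 None->14 [EMPTY]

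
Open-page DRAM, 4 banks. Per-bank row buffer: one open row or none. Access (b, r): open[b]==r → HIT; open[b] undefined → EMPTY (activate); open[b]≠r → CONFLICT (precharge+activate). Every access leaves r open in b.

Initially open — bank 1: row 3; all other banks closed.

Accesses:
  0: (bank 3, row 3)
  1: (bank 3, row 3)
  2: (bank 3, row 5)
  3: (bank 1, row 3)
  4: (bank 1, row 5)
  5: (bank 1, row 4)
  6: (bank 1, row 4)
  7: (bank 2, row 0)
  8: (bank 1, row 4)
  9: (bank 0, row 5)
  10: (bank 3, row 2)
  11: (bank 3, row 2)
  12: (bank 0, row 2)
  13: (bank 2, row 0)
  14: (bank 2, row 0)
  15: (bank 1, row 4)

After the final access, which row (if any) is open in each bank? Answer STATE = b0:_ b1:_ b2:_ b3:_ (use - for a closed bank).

  [0] b3 r3: no row ⇒ E
  [1] b3 r3: had r3 ⇒ H
  [2] b3 r5: had r3 ⇒ C
  [3] b1 r3: had r3 ⇒ H
  [4] b1 r5: had r3 ⇒ C
  [5] b1 r4: had r5 ⇒ C
  [6] b1 r4: had r4 ⇒ H
  [7] b2 r0: no row ⇒ E
  [8] b1 r4: had r4 ⇒ H
  [9] b0 r5: no row ⇒ E
  [10] b3 r2: had r5 ⇒ C
  [11] b3 r2: had r2 ⇒ H
  [12] b0 r2: had r5 ⇒ C
  [13] b2 r0: had r0 ⇒ H
  [14] b2 r0: had r0 ⇒ H
  [15] b1 r4: had r4 ⇒ H

STATE = b0:2 b1:4 b2:0 b3:2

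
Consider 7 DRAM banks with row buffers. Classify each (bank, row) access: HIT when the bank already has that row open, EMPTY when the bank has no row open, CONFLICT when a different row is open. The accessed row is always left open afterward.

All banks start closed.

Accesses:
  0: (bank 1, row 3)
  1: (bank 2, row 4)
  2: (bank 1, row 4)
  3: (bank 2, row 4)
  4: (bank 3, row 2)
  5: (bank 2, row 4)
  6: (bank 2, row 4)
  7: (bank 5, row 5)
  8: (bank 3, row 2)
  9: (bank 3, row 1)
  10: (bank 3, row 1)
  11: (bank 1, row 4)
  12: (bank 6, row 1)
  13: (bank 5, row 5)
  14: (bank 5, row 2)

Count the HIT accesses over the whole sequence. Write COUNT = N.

  [0] b1 r3: no row ⇒ E
  [1] b2 r4: no row ⇒ E
  [2] b1 r4: had r3 ⇒ C
  [3] b2 r4: had r4 ⇒ H
  [4] b3 r2: no row ⇒ E
  [5] b2 r4: had r4 ⇒ H
  [6] b2 r4: had r4 ⇒ H
  [7] b5 r5: no row ⇒ E
  [8] b3 r2: had r2 ⇒ H
  [9] b3 r1: had r2 ⇒ C
  [10] b3 r1: had r1 ⇒ H
  [11] b1 r4: had r4 ⇒ H
  [12] b6 r1: no row ⇒ E
  [13] b5 r5: had r5 ⇒ H
  [14] b5 r2: had r5 ⇒ C

COUNT = 7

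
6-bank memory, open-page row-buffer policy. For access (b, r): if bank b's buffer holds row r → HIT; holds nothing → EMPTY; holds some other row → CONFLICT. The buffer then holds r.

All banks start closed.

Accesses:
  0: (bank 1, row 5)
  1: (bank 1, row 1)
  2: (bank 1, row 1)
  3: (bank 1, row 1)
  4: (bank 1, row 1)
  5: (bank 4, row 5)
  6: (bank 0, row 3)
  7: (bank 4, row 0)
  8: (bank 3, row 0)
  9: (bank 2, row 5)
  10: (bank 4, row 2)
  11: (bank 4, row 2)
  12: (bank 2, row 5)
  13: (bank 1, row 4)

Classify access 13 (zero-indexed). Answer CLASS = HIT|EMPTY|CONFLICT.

#0 (1,5) E
#1 (1,1) C  (was 5)
#2 (1,1) H  (was 1)
#3 (1,1) H  (was 1)
#4 (1,1) H  (was 1)
#5 (4,5) E
#6 (0,3) E
#7 (4,0) C  (was 5)
#8 (3,0) E
#9 (2,5) E
#10 (4,2) C  (was 0)
#11 (4,2) H  (was 2)
#12 (2,5) H  (was 5)
#13 (1,4) C  (was 1)

CLASS = CONFLICT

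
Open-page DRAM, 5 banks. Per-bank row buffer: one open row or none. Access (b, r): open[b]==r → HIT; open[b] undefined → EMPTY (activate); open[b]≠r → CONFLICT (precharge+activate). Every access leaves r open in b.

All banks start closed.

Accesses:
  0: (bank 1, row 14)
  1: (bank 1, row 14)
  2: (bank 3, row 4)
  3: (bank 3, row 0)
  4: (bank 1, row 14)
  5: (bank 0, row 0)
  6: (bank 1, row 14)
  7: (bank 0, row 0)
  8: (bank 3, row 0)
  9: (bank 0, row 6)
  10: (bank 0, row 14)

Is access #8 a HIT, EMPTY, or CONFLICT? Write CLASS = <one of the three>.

#0 (1,14) E
#1 (1,14) H  (was 14)
#2 (3,4) E
#3 (3,0) C  (was 4)
#4 (1,14) H  (was 14)
#5 (0,0) E
#6 (1,14) H  (was 14)
#7 (0,0) H  (was 0)
#8 (3,0) H  (was 0)
#9 (0,6) C  (was 0)
#10 (0,14) C  (was 6)

CLASS = HIT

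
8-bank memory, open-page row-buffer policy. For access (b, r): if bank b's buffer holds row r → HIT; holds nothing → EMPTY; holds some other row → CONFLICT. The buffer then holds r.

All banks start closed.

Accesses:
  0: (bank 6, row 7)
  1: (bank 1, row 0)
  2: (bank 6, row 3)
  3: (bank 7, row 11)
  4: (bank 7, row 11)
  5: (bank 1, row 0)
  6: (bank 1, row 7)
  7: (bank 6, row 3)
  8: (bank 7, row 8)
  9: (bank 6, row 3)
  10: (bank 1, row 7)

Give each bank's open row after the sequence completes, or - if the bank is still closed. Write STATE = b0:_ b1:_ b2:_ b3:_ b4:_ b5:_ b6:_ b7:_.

0: bank 6 row 7 — prev None → EMPTY
1: bank 1 row 0 — prev None → EMPTY
2: bank 6 row 3 — prev 7 → CONFLICT
3: bank 7 row 11 — prev None → EMPTY
4: bank 7 row 11 — prev 11 → HIT
5: bank 1 row 0 — prev 0 → HIT
6: bank 1 row 7 — prev 0 → CONFLICT
7: bank 6 row 3 — prev 3 → HIT
8: bank 7 row 8 — prev 11 → CONFLICT
9: bank 6 row 3 — prev 3 → HIT
10: bank 1 row 7 — prev 7 → HIT

STATE = b0:- b1:7 b2:- b3:- b4:- b5:- b6:3 b7:8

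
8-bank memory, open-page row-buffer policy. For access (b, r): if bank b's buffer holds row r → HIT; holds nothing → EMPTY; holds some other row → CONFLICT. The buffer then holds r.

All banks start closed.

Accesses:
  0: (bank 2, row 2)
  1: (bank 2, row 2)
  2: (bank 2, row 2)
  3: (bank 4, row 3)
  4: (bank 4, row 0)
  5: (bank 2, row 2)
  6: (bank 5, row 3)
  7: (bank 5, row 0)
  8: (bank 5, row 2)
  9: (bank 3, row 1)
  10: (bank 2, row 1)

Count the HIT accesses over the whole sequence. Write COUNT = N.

  [0] b2 r2: no row ⇒ E
  [1] b2 r2: had r2 ⇒ H
  [2] b2 r2: had r2 ⇒ H
  [3] b4 r3: no row ⇒ E
  [4] b4 r0: had r3 ⇒ C
  [5] b2 r2: had r2 ⇒ H
  [6] b5 r3: no row ⇒ E
  [7] b5 r0: had r3 ⇒ C
  [8] b5 r2: had r0 ⇒ C
  [9] b3 r1: no row ⇒ E
  [10] b2 r1: had r2 ⇒ C

COUNT = 3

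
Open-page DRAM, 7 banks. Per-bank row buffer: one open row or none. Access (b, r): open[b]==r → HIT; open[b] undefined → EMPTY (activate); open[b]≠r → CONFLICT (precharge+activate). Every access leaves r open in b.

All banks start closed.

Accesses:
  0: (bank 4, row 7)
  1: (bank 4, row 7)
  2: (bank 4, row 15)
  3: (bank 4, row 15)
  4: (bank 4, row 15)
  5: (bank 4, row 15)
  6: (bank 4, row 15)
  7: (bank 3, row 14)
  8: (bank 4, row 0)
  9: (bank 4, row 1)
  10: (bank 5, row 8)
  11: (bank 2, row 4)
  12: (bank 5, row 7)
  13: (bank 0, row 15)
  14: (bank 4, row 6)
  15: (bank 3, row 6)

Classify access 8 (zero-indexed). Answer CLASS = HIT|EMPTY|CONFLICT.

  [0] b4 r7: no row ⇒ E
  [1] b4 r7: had r7 ⇒ H
  [2] b4 r15: had r7 ⇒ C
  [3] b4 r15: had r15 ⇒ H
  [4] b4 r15: had r15 ⇒ H
  [5] b4 r15: had r15 ⇒ H
  [6] b4 r15: had r15 ⇒ H
  [7] b3 r14: no row ⇒ E
  [8] b4 r0: had r15 ⇒ C
  [9] b4 r1: had r0 ⇒ C
  [10] b5 r8: no row ⇒ E
  [11] b2 r4: no row ⇒ E
  [12] b5 r7: had r8 ⇒ C
  [13] b0 r15: no row ⇒ E
  [14] b4 r6: had r1 ⇒ C
  [15] b3 r6: had r14 ⇒ C

CLASS = CONFLICT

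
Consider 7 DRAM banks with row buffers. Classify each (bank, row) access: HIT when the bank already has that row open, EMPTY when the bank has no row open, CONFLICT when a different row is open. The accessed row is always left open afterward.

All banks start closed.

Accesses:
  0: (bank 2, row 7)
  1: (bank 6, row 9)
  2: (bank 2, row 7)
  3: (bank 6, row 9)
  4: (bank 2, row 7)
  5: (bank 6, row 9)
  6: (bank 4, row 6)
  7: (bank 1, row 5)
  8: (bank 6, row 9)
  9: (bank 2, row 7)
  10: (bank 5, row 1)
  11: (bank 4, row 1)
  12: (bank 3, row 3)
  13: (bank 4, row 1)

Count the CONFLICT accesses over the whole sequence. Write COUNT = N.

COUNT = 1

step 0: bank2 None->7 [EMPTY]
step 1: bank6 None->9 [EMPTY]
step 2: bank2 7->7 [HIT]
step 3: bank6 9->9 [HIT]
step 4: bank2 7->7 [HIT]
step 5: bank6 9->9 [HIT]
step 6: bank4 None->6 [EMPTY]
step 7: bank1 None->5 [EMPTY]
step 8: bank6 9->9 [HIT]
step 9: bank2 7->7 [HIT]
step 10: bank5 None->1 [EMPTY]
step 11: bank4 6->1 [CONFLICT]
step 12: bank3 None->3 [EMPTY]
step 13: bank4 1->1 [HIT]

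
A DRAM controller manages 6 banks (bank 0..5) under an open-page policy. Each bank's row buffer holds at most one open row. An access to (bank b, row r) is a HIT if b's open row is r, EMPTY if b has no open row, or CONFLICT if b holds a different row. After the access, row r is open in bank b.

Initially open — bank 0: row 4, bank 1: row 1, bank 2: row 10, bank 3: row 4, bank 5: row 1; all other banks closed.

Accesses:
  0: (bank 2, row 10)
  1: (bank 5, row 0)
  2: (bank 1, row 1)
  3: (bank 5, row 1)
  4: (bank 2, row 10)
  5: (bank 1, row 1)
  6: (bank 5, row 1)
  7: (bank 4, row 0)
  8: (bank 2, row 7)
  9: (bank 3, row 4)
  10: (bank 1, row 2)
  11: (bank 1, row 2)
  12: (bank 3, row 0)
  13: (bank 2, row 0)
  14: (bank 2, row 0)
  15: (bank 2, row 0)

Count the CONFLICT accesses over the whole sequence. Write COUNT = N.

COUNT = 6

0: bank 2 row 10 — prev 10 → HIT
1: bank 5 row 0 — prev 1 → CONFLICT
2: bank 1 row 1 — prev 1 → HIT
3: bank 5 row 1 — prev 0 → CONFLICT
4: bank 2 row 10 — prev 10 → HIT
5: bank 1 row 1 — prev 1 → HIT
6: bank 5 row 1 — prev 1 → HIT
7: bank 4 row 0 — prev None → EMPTY
8: bank 2 row 7 — prev 10 → CONFLICT
9: bank 3 row 4 — prev 4 → HIT
10: bank 1 row 2 — prev 1 → CONFLICT
11: bank 1 row 2 — prev 2 → HIT
12: bank 3 row 0 — prev 4 → CONFLICT
13: bank 2 row 0 — prev 7 → CONFLICT
14: bank 2 row 0 — prev 0 → HIT
15: bank 2 row 0 — prev 0 → HIT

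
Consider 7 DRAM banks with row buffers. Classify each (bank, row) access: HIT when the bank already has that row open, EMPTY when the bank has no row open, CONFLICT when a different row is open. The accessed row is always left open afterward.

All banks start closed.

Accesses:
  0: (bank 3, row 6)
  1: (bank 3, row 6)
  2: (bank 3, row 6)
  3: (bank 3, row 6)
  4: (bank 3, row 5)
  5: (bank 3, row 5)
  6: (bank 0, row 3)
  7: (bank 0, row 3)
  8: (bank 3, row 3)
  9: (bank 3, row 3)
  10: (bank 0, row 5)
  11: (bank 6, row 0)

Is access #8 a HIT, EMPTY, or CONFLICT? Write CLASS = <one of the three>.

step 0: bank3 None->6 [EMPTY]
step 1: bank3 6->6 [HIT]
step 2: bank3 6->6 [HIT]
step 3: bank3 6->6 [HIT]
step 4: bank3 6->5 [CONFLICT]
step 5: bank3 5->5 [HIT]
step 6: bank0 None->3 [EMPTY]
step 7: bank0 3->3 [HIT]
step 8: bank3 5->3 [CONFLICT]
step 9: bank3 3->3 [HIT]
step 10: bank0 3->5 [CONFLICT]
step 11: bank6 None->0 [EMPTY]

CLASS = CONFLICT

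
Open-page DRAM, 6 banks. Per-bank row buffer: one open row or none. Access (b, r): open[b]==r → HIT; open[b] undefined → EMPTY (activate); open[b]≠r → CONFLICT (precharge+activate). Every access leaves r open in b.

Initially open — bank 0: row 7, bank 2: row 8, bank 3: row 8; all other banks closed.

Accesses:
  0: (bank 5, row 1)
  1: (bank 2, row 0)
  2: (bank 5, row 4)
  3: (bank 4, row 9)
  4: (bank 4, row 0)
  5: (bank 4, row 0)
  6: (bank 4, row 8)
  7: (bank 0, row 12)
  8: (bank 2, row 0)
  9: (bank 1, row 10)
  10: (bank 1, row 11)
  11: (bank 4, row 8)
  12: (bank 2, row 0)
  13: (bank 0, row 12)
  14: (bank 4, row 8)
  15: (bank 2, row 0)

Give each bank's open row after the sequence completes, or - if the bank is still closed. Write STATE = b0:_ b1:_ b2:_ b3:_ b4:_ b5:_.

STATE = b0:12 b1:11 b2:0 b3:8 b4:8 b5:4

#0 (5,1) E
#1 (2,0) C  (was 8)
#2 (5,4) C  (was 1)
#3 (4,9) E
#4 (4,0) C  (was 9)
#5 (4,0) H  (was 0)
#6 (4,8) C  (was 0)
#7 (0,12) C  (was 7)
#8 (2,0) H  (was 0)
#9 (1,10) E
#10 (1,11) C  (was 10)
#11 (4,8) H  (was 8)
#12 (2,0) H  (was 0)
#13 (0,12) H  (was 12)
#14 (4,8) H  (was 8)
#15 (2,0) H  (was 0)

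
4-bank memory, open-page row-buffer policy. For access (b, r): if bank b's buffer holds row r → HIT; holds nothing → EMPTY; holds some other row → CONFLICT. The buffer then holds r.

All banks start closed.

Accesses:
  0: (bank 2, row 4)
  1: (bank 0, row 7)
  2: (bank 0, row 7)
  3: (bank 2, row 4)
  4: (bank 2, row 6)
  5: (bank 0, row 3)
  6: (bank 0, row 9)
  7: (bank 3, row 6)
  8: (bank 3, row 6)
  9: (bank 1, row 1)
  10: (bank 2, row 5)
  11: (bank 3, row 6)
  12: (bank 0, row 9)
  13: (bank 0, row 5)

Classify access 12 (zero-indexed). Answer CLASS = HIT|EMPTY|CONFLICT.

CLASS = HIT

0: bank 2 row 4 — prev None → EMPTY
1: bank 0 row 7 — prev None → EMPTY
2: bank 0 row 7 — prev 7 → HIT
3: bank 2 row 4 — prev 4 → HIT
4: bank 2 row 6 — prev 4 → CONFLICT
5: bank 0 row 3 — prev 7 → CONFLICT
6: bank 0 row 9 — prev 3 → CONFLICT
7: bank 3 row 6 — prev None → EMPTY
8: bank 3 row 6 — prev 6 → HIT
9: bank 1 row 1 — prev None → EMPTY
10: bank 2 row 5 — prev 6 → CONFLICT
11: bank 3 row 6 — prev 6 → HIT
12: bank 0 row 9 — prev 9 → HIT
13: bank 0 row 5 — prev 9 → CONFLICT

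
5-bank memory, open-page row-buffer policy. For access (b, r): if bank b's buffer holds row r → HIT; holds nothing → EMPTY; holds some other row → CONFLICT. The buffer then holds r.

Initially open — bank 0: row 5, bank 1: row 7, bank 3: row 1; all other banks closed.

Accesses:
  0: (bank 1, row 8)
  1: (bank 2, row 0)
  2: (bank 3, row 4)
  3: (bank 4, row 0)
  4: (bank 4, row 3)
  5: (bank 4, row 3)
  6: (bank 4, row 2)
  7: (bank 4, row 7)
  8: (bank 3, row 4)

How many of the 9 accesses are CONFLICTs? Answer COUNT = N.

COUNT = 5

0: bank 1 row 8 — prev 7 → CONFLICT
1: bank 2 row 0 — prev None → EMPTY
2: bank 3 row 4 — prev 1 → CONFLICT
3: bank 4 row 0 — prev None → EMPTY
4: bank 4 row 3 — prev 0 → CONFLICT
5: bank 4 row 3 — prev 3 → HIT
6: bank 4 row 2 — prev 3 → CONFLICT
7: bank 4 row 7 — prev 2 → CONFLICT
8: bank 3 row 4 — prev 4 → HIT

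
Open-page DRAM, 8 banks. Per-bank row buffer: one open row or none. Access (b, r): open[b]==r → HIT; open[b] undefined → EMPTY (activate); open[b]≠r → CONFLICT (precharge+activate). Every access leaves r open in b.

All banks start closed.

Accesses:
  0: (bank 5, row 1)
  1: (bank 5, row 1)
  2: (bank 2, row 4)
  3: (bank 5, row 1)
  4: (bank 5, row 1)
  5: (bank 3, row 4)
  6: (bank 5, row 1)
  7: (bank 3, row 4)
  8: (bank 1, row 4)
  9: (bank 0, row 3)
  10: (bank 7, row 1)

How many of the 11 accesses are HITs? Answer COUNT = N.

COUNT = 5

0: bank 5 row 1 — prev None → EMPTY
1: bank 5 row 1 — prev 1 → HIT
2: bank 2 row 4 — prev None → EMPTY
3: bank 5 row 1 — prev 1 → HIT
4: bank 5 row 1 — prev 1 → HIT
5: bank 3 row 4 — prev None → EMPTY
6: bank 5 row 1 — prev 1 → HIT
7: bank 3 row 4 — prev 4 → HIT
8: bank 1 row 4 — prev None → EMPTY
9: bank 0 row 3 — prev None → EMPTY
10: bank 7 row 1 — prev None → EMPTY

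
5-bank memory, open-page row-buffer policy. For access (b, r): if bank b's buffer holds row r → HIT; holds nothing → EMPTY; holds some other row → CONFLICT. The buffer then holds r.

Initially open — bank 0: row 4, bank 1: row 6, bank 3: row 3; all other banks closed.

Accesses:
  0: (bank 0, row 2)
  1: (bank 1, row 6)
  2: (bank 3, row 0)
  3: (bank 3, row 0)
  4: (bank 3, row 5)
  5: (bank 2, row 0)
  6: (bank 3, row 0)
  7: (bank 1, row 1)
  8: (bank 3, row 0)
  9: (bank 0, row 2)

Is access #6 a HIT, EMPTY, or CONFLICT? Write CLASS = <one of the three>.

CLASS = CONFLICT

0: bank 0 row 2 — prev 4 → CONFLICT
1: bank 1 row 6 — prev 6 → HIT
2: bank 3 row 0 — prev 3 → CONFLICT
3: bank 3 row 0 — prev 0 → HIT
4: bank 3 row 5 — prev 0 → CONFLICT
5: bank 2 row 0 — prev None → EMPTY
6: bank 3 row 0 — prev 5 → CONFLICT
7: bank 1 row 1 — prev 6 → CONFLICT
8: bank 3 row 0 — prev 0 → HIT
9: bank 0 row 2 — prev 2 → HIT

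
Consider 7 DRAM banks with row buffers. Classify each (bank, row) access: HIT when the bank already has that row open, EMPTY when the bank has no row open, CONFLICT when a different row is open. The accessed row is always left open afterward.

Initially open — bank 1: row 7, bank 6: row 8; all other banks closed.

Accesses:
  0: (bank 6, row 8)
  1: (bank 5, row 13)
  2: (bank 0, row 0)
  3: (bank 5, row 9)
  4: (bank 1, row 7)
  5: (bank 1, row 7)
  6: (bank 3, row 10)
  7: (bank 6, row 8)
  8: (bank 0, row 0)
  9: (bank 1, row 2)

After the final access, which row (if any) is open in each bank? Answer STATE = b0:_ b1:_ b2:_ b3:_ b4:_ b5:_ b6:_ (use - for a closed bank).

STATE = b0:0 b1:2 b2:- b3:10 b4:- b5:9 b6:8

step 0: bank6 8->8 [HIT]
step 1: bank5 None->13 [EMPTY]
step 2: bank0 None->0 [EMPTY]
step 3: bank5 13->9 [CONFLICT]
step 4: bank1 7->7 [HIT]
step 5: bank1 7->7 [HIT]
step 6: bank3 None->10 [EMPTY]
step 7: bank6 8->8 [HIT]
step 8: bank0 0->0 [HIT]
step 9: bank1 7->2 [CONFLICT]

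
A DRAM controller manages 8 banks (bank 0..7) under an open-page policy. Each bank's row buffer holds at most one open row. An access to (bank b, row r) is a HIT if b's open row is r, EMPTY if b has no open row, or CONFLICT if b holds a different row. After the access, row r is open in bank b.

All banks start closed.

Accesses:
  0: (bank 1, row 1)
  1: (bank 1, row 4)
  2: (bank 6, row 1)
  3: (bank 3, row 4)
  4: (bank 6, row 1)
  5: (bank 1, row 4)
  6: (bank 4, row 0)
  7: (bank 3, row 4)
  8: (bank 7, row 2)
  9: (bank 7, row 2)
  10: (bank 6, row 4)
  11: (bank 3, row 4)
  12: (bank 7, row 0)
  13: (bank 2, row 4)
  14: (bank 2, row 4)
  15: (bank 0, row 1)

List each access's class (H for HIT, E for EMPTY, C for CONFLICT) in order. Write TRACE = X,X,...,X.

  [0] b1 r1: no row ⇒ E
  [1] b1 r4: had r1 ⇒ C
  [2] b6 r1: no row ⇒ E
  [3] b3 r4: no row ⇒ E
  [4] b6 r1: had r1 ⇒ H
  [5] b1 r4: had r4 ⇒ H
  [6] b4 r0: no row ⇒ E
  [7] b3 r4: had r4 ⇒ H
  [8] b7 r2: no row ⇒ E
  [9] b7 r2: had r2 ⇒ H
  [10] b6 r4: had r1 ⇒ C
  [11] b3 r4: had r4 ⇒ H
  [12] b7 r0: had r2 ⇒ C
  [13] b2 r4: no row ⇒ E
  [14] b2 r4: had r4 ⇒ H
  [15] b0 r1: no row ⇒ E

TRACE = E,C,E,E,H,H,E,H,E,H,C,H,C,E,H,E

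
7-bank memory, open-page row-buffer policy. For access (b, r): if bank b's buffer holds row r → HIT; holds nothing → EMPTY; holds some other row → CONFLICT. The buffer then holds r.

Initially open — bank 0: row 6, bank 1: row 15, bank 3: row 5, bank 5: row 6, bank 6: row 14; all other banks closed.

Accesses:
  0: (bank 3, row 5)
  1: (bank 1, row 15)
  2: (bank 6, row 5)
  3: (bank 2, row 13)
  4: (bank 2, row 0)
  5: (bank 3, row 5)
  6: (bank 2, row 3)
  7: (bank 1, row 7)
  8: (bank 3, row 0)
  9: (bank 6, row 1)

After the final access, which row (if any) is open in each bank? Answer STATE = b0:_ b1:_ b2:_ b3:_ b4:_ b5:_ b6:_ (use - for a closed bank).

step 0: bank3 5->5 [HIT]
step 1: bank1 15->15 [HIT]
step 2: bank6 14->5 [CONFLICT]
step 3: bank2 None->13 [EMPTY]
step 4: bank2 13->0 [CONFLICT]
step 5: bank3 5->5 [HIT]
step 6: bank2 0->3 [CONFLICT]
step 7: bank1 15->7 [CONFLICT]
step 8: bank3 5->0 [CONFLICT]
step 9: bank6 5->1 [CONFLICT]

STATE = b0:6 b1:7 b2:3 b3:0 b4:- b5:6 b6:1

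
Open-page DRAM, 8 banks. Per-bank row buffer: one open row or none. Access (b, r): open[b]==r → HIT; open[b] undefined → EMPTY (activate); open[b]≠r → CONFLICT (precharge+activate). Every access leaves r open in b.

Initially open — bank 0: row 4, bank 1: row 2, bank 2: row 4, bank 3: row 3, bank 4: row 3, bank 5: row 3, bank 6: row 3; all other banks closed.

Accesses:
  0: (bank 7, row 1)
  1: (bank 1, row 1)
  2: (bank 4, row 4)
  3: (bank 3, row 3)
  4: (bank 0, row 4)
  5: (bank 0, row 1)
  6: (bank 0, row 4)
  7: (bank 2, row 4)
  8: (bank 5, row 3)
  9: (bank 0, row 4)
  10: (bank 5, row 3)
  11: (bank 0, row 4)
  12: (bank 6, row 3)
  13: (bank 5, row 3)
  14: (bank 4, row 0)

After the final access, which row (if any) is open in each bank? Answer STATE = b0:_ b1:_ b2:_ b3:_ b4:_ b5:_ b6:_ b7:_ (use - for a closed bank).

#0 (7,1) E
#1 (1,1) C  (was 2)
#2 (4,4) C  (was 3)
#3 (3,3) H  (was 3)
#4 (0,4) H  (was 4)
#5 (0,1) C  (was 4)
#6 (0,4) C  (was 1)
#7 (2,4) H  (was 4)
#8 (5,3) H  (was 3)
#9 (0,4) H  (was 4)
#10 (5,3) H  (was 3)
#11 (0,4) H  (was 4)
#12 (6,3) H  (was 3)
#13 (5,3) H  (was 3)
#14 (4,0) C  (was 4)

STATE = b0:4 b1:1 b2:4 b3:3 b4:0 b5:3 b6:3 b7:1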